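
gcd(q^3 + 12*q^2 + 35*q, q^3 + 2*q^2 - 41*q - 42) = q + 7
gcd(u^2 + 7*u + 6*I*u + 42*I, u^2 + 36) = u + 6*I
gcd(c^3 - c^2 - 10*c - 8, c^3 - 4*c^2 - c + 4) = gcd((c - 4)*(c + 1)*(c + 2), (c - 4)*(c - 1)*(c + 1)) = c^2 - 3*c - 4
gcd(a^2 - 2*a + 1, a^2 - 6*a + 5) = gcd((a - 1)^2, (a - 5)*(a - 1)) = a - 1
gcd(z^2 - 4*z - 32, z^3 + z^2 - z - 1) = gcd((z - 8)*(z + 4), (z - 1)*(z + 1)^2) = 1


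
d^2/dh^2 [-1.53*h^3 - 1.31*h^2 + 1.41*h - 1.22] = -9.18*h - 2.62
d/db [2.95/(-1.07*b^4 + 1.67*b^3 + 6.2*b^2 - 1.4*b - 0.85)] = (12.626*b^3 - 14.7795*b^2 - 36.58*b + 4.13)/(1.07*b^4 - 1.67*b^3 - 6.2*b^2 + 1.4*b + 0.85)^2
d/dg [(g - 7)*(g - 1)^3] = (g - 1)^2*(4*g - 22)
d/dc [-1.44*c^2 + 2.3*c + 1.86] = 2.3 - 2.88*c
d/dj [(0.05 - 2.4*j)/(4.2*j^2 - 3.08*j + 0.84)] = (10.08*j^2 - 0.42*j - 1.862)/(17.64*j^4 - 25.872*j^3 + 16.5424*j^2 - 5.1744*j + 0.7056)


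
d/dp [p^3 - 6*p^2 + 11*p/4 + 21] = 3*p^2 - 12*p + 11/4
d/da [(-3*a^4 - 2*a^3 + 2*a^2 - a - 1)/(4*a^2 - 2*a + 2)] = (-12*a^5 + 5*a^4 - 8*a^3 - 6*a^2 + 8*a - 2)/(2*(4*a^4 - 4*a^3 + 5*a^2 - 2*a + 1))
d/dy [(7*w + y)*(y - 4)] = 7*w + 2*y - 4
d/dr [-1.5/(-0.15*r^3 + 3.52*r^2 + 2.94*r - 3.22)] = (-0.675*r^2 + 10.56*r + 4.41)/(0.15*r^3 - 3.52*r^2 - 2.94*r + 3.22)^2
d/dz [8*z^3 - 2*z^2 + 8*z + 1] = 24*z^2 - 4*z + 8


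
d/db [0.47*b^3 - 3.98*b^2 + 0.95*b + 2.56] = 1.41*b^2 - 7.96*b + 0.95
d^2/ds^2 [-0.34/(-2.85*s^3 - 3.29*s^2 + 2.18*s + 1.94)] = (-(5.814*s + 2.2372)*(2.85*s^3 + 3.29*s^2 - 2.18*s - 1.94) + 0.34*(8.55*s^2 + 6.58*s - 2.18)*(17.1*s^2 + 13.16*s - 4.36))/(2.85*s^3 + 3.29*s^2 - 2.18*s - 1.94)^3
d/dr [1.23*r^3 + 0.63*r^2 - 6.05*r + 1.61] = 3.69*r^2 + 1.26*r - 6.05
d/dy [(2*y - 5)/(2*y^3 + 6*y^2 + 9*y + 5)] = (-8*y^3 + 18*y^2 + 60*y + 55)/(4*y^6 + 24*y^5 + 72*y^4 + 128*y^3 + 141*y^2 + 90*y + 25)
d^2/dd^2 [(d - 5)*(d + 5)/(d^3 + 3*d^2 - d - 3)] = 2*(d^6 - 147*d^4 - 576*d^3 - 573*d^2 - 241)/(d^9 + 9*d^8 + 24*d^7 - 78*d^5 - 54*d^4 + 80*d^3 + 72*d^2 - 27*d - 27)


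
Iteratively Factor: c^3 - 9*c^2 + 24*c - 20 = (c - 2)*(c^2 - 7*c + 10) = (c - 5)*(c - 2)*(c - 2)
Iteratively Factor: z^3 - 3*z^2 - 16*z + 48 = (z - 3)*(z^2 - 16) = (z - 3)*(z + 4)*(z - 4)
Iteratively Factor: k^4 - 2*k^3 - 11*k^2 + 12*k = (k - 1)*(k^3 - k^2 - 12*k) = (k - 4)*(k - 1)*(k^2 + 3*k) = k*(k - 4)*(k - 1)*(k + 3)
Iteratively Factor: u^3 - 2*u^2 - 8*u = (u - 4)*(u^2 + 2*u) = u*(u - 4)*(u + 2)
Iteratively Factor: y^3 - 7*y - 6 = (y + 2)*(y^2 - 2*y - 3) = (y - 3)*(y + 2)*(y + 1)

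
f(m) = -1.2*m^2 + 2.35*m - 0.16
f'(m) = 2.35 - 2.4*m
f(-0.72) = -2.47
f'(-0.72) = 4.08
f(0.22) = 0.30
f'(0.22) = 1.82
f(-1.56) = -6.75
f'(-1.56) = 6.09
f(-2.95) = -17.54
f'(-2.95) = 9.43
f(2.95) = -3.67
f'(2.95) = -4.73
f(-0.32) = -1.03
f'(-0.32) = 3.12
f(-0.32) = -1.03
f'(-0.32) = 3.12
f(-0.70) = -2.39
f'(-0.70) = 4.03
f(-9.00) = -118.51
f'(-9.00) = 23.95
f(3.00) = -3.91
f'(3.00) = -4.85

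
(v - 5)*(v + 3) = v^2 - 2*v - 15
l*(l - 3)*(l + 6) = l^3 + 3*l^2 - 18*l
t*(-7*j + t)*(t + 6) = -7*j*t^2 - 42*j*t + t^3 + 6*t^2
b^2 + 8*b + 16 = (b + 4)^2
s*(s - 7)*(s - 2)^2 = s^4 - 11*s^3 + 32*s^2 - 28*s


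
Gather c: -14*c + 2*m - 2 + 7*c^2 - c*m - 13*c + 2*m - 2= 7*c^2 + c*(-m - 27) + 4*m - 4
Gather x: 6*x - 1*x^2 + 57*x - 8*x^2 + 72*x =-9*x^2 + 135*x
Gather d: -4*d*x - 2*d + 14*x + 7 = d*(-4*x - 2) + 14*x + 7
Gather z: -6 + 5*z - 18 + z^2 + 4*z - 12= z^2 + 9*z - 36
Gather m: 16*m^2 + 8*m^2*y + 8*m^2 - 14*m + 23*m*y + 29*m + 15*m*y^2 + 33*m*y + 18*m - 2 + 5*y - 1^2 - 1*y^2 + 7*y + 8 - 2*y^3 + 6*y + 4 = m^2*(8*y + 24) + m*(15*y^2 + 56*y + 33) - 2*y^3 - y^2 + 18*y + 9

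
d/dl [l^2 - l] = 2*l - 1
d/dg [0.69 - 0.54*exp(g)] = -0.54*exp(g)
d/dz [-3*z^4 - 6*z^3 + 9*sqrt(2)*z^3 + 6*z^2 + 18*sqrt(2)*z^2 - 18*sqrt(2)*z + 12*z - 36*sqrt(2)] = -12*z^3 - 18*z^2 + 27*sqrt(2)*z^2 + 12*z + 36*sqrt(2)*z - 18*sqrt(2) + 12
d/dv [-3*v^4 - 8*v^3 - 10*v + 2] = -12*v^3 - 24*v^2 - 10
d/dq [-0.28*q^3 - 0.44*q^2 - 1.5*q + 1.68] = -0.84*q^2 - 0.88*q - 1.5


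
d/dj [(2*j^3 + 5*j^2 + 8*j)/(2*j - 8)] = (4*j^3 - 19*j^2 - 40*j - 32)/(2*(j^2 - 8*j + 16))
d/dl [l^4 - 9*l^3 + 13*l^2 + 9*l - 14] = 4*l^3 - 27*l^2 + 26*l + 9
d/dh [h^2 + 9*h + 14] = 2*h + 9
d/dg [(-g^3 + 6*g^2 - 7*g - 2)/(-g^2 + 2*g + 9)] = (g^4 - 4*g^3 - 22*g^2 + 104*g - 59)/(g^4 - 4*g^3 - 14*g^2 + 36*g + 81)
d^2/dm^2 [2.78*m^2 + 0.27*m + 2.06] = 5.56000000000000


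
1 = 1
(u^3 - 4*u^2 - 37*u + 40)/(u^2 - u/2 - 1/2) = 2*(u^2 - 3*u - 40)/(2*u + 1)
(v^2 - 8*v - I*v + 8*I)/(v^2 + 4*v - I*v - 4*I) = (v - 8)/(v + 4)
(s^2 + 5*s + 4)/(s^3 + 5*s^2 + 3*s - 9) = (s^2 + 5*s + 4)/(s^3 + 5*s^2 + 3*s - 9)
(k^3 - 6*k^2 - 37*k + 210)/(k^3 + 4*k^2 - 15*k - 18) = (k^2 - 12*k + 35)/(k^2 - 2*k - 3)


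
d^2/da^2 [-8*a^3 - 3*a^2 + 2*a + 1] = -48*a - 6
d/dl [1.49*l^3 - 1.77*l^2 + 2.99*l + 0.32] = 4.47*l^2 - 3.54*l + 2.99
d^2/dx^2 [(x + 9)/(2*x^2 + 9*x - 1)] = 2*((x + 9)*(4*x + 9)^2 - 3*(2*x + 9)*(2*x^2 + 9*x - 1))/(2*x^2 + 9*x - 1)^3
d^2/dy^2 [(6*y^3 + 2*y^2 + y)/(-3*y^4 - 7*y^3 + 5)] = 2*(-54*y^9 - 54*y^8 - 180*y^7 - 266*y^6 - 1227*y^5 - 1620*y^4 - 640*y^3 - 210*y^2 - 450*y - 50)/(27*y^12 + 189*y^11 + 441*y^10 + 343*y^9 - 135*y^8 - 630*y^7 - 735*y^6 + 225*y^4 + 525*y^3 - 125)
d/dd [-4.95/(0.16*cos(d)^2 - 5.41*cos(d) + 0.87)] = (26.7795 - 1.584*cos(d))*sin(d)/(0.16*cos(d)^2 - 5.41*cos(d) + 0.87)^2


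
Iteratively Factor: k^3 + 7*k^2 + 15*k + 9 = (k + 3)*(k^2 + 4*k + 3) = (k + 1)*(k + 3)*(k + 3)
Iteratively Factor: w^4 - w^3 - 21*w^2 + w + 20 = (w - 5)*(w^3 + 4*w^2 - w - 4) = (w - 5)*(w + 1)*(w^2 + 3*w - 4) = (w - 5)*(w - 1)*(w + 1)*(w + 4)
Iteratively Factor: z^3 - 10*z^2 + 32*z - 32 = (z - 2)*(z^2 - 8*z + 16) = (z - 4)*(z - 2)*(z - 4)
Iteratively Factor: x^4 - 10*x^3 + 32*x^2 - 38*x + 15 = (x - 5)*(x^3 - 5*x^2 + 7*x - 3) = (x - 5)*(x - 3)*(x^2 - 2*x + 1) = (x - 5)*(x - 3)*(x - 1)*(x - 1)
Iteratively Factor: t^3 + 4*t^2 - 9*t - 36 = (t - 3)*(t^2 + 7*t + 12) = (t - 3)*(t + 4)*(t + 3)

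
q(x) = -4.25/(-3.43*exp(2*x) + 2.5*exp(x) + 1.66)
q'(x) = -4.25*(6.86*exp(2*x) - 2.5*exp(x))/(-3.43*exp(2*x) + 2.5*exp(x) + 1.66)^2 = (10.625 - 29.155*exp(x))*exp(x)/(-3.43*exp(2*x) + 2.5*exp(x) + 1.66)^2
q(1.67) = 0.05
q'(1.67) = -0.11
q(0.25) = 5.41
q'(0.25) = -55.86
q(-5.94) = -2.55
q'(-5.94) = 0.01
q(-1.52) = -2.08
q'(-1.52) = 0.22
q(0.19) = 12.78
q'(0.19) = -269.39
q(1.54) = 0.07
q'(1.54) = -0.16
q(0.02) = -6.64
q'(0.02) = -47.54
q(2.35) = 0.01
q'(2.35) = -0.03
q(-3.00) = -2.39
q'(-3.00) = 0.14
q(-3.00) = -2.39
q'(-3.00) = 0.14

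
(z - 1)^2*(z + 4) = z^3 + 2*z^2 - 7*z + 4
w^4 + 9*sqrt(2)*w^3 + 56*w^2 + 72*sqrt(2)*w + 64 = (w + sqrt(2))*(w + 2*sqrt(2))^2*(w + 4*sqrt(2))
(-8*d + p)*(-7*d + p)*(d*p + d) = 56*d^3*p + 56*d^3 - 15*d^2*p^2 - 15*d^2*p + d*p^3 + d*p^2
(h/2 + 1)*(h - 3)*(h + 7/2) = h^3/2 + 5*h^2/4 - 19*h/4 - 21/2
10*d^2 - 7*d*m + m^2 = (-5*d + m)*(-2*d + m)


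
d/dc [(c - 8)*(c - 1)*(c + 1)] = 3*c^2 - 16*c - 1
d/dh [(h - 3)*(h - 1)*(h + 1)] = 3*h^2 - 6*h - 1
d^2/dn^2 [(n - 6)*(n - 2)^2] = 6*n - 20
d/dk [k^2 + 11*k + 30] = 2*k + 11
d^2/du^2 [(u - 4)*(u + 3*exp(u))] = 3*u*exp(u) - 6*exp(u) + 2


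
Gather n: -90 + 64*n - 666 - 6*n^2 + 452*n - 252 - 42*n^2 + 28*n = -48*n^2 + 544*n - 1008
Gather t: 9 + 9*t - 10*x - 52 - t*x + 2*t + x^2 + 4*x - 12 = t*(11 - x) + x^2 - 6*x - 55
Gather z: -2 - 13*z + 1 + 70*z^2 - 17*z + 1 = 70*z^2 - 30*z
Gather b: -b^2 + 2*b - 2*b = -b^2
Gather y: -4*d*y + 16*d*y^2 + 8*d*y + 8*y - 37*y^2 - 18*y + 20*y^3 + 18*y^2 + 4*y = 20*y^3 + y^2*(16*d - 19) + y*(4*d - 6)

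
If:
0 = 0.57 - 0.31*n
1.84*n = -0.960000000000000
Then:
No Solution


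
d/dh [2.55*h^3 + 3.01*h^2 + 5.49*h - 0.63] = 7.65*h^2 + 6.02*h + 5.49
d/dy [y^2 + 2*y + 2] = 2*y + 2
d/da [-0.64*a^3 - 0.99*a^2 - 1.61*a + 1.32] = -1.92*a^2 - 1.98*a - 1.61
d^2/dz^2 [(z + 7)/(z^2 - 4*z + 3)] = 2*(4*(z - 2)^2*(z + 7) - 3*(z + 1)*(z^2 - 4*z + 3))/(z^2 - 4*z + 3)^3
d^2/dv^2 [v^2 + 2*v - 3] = 2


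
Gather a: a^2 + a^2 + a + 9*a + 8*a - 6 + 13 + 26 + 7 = 2*a^2 + 18*a + 40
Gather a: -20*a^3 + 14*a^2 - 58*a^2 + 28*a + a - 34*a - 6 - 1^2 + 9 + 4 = -20*a^3 - 44*a^2 - 5*a + 6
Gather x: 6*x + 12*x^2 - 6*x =12*x^2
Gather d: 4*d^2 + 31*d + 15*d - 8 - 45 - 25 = 4*d^2 + 46*d - 78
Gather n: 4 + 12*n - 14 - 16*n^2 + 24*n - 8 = -16*n^2 + 36*n - 18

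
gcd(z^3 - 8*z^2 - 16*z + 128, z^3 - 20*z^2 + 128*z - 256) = z^2 - 12*z + 32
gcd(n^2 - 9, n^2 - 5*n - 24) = n + 3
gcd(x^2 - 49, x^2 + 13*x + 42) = x + 7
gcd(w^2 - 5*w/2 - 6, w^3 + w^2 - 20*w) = w - 4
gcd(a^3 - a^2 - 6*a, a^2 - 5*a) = a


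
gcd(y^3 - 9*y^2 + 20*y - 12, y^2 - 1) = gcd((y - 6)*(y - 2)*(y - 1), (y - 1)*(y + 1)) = y - 1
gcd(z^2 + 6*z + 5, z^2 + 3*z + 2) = z + 1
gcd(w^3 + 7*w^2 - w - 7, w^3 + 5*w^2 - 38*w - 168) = w + 7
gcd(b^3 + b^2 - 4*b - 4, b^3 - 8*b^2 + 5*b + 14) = b^2 - b - 2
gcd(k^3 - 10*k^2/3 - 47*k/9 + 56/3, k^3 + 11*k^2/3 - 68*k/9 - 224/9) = k^2 - k/3 - 56/9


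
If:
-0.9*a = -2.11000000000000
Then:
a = 2.34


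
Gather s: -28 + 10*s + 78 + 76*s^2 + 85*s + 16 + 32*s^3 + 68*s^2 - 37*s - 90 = 32*s^3 + 144*s^2 + 58*s - 24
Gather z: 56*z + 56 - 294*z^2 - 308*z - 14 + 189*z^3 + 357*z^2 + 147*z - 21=189*z^3 + 63*z^2 - 105*z + 21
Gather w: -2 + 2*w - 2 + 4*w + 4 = 6*w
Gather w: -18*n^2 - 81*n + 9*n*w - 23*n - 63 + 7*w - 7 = -18*n^2 - 104*n + w*(9*n + 7) - 70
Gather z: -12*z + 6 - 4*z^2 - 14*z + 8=-4*z^2 - 26*z + 14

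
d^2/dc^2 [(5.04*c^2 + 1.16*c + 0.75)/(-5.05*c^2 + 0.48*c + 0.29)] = (-83.59972*c^3 - 159.04773*c^2 + 0.71508*c - 3.067134)/(128.787625*c^6 - 36.7236*c^5 - 18.696615*c^4 + 4.107168*c^3 + 1.073667*c^2 - 0.121104*c - 0.024389)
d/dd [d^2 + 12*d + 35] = 2*d + 12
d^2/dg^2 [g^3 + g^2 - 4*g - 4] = 6*g + 2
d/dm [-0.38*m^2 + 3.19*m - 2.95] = 3.19 - 0.76*m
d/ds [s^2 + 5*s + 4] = 2*s + 5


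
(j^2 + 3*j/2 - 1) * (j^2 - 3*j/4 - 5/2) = j^4 + 3*j^3/4 - 37*j^2/8 - 3*j + 5/2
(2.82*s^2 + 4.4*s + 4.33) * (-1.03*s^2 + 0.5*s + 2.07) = -2.9046*s^4 - 3.122*s^3 + 3.5775*s^2 + 11.273*s + 8.9631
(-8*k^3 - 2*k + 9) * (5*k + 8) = -40*k^4 - 64*k^3 - 10*k^2 + 29*k + 72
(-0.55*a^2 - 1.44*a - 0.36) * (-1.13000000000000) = 0.6215*a^2 + 1.6272*a + 0.4068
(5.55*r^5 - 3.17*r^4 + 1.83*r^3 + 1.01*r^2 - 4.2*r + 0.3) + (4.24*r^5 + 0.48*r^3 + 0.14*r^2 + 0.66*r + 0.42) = 9.79*r^5 - 3.17*r^4 + 2.31*r^3 + 1.15*r^2 - 3.54*r + 0.72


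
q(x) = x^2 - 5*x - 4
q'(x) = 2*x - 5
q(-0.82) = 0.77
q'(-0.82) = -6.64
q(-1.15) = 3.07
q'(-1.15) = -7.30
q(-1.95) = 9.55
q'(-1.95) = -8.90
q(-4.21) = 34.77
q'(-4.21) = -13.42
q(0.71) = -7.05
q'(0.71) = -3.58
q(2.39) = -10.24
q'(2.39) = -0.22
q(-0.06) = -3.70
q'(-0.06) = -5.12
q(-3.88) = 30.45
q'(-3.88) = -12.76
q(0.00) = -4.00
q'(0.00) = -5.00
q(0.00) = -4.00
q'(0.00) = -5.00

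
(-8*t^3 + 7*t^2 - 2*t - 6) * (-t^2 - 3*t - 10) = 8*t^5 + 17*t^4 + 61*t^3 - 58*t^2 + 38*t + 60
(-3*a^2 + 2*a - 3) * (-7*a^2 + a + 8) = 21*a^4 - 17*a^3 - a^2 + 13*a - 24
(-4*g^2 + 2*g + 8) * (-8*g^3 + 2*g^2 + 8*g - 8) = 32*g^5 - 24*g^4 - 92*g^3 + 64*g^2 + 48*g - 64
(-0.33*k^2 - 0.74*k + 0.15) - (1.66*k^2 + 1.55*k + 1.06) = -1.99*k^2 - 2.29*k - 0.91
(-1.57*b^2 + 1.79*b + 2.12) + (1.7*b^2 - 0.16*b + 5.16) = 0.13*b^2 + 1.63*b + 7.28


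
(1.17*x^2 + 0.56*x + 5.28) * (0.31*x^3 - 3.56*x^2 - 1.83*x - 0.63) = 0.3627*x^5 - 3.9916*x^4 - 2.4979*x^3 - 20.5587*x^2 - 10.0152*x - 3.3264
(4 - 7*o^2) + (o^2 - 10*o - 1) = -6*o^2 - 10*o + 3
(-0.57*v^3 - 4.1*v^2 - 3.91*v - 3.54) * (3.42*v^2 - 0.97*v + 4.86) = -1.9494*v^5 - 13.4691*v^4 - 12.1654*v^3 - 28.2401*v^2 - 15.5688*v - 17.2044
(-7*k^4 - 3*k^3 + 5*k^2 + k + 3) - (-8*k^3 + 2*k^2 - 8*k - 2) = -7*k^4 + 5*k^3 + 3*k^2 + 9*k + 5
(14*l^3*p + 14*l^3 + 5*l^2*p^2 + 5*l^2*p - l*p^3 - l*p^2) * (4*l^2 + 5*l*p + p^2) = 56*l^5*p + 56*l^5 + 90*l^4*p^2 + 90*l^4*p + 35*l^3*p^3 + 35*l^3*p^2 - l*p^5 - l*p^4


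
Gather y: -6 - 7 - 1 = -14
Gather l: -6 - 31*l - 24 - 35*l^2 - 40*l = -35*l^2 - 71*l - 30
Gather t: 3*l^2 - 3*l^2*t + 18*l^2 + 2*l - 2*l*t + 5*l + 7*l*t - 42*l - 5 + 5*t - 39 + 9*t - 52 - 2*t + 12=21*l^2 - 35*l + t*(-3*l^2 + 5*l + 12) - 84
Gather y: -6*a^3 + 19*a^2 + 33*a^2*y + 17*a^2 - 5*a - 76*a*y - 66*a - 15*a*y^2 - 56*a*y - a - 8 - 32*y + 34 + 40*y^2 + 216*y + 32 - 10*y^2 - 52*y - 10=-6*a^3 + 36*a^2 - 72*a + y^2*(30 - 15*a) + y*(33*a^2 - 132*a + 132) + 48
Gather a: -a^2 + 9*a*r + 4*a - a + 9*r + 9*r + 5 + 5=-a^2 + a*(9*r + 3) + 18*r + 10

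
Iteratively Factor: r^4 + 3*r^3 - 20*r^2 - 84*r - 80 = (r - 5)*(r^3 + 8*r^2 + 20*r + 16) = (r - 5)*(r + 2)*(r^2 + 6*r + 8) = (r - 5)*(r + 2)*(r + 4)*(r + 2)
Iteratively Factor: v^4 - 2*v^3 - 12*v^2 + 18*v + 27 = (v - 3)*(v^3 + v^2 - 9*v - 9) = (v - 3)*(v + 3)*(v^2 - 2*v - 3) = (v - 3)*(v + 1)*(v + 3)*(v - 3)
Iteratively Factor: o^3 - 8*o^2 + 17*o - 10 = (o - 1)*(o^2 - 7*o + 10) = (o - 2)*(o - 1)*(o - 5)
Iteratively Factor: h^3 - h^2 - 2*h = (h + 1)*(h^2 - 2*h) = h*(h + 1)*(h - 2)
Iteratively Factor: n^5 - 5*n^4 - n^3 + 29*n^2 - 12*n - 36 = (n + 2)*(n^4 - 7*n^3 + 13*n^2 + 3*n - 18) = (n - 3)*(n + 2)*(n^3 - 4*n^2 + n + 6) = (n - 3)^2*(n + 2)*(n^2 - n - 2) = (n - 3)^2*(n + 1)*(n + 2)*(n - 2)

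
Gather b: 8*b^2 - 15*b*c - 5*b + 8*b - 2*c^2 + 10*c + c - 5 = 8*b^2 + b*(3 - 15*c) - 2*c^2 + 11*c - 5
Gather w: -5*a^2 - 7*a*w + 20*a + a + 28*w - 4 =-5*a^2 + 21*a + w*(28 - 7*a) - 4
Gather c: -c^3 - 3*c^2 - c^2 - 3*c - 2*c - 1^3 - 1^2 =-c^3 - 4*c^2 - 5*c - 2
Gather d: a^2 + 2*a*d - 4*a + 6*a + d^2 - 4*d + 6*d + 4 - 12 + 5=a^2 + 2*a + d^2 + d*(2*a + 2) - 3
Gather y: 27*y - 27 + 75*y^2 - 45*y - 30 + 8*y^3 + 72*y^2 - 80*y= 8*y^3 + 147*y^2 - 98*y - 57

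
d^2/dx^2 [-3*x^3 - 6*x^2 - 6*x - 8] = -18*x - 12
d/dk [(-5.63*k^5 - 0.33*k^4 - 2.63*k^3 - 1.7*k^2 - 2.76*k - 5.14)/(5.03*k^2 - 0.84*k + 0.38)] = (-84.9567*k^6 + 15.597*k^5 - 23.0943*k^4 + 3.9168*k^3 + 12.3126*k^2 + 50.4164*k - 5.3664)/(25.3009*k^4 - 8.4504*k^3 + 4.5284*k^2 - 0.6384*k + 0.1444)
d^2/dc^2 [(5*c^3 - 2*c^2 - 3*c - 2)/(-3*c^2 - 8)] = 2*(147*c^3 - 90*c^2 - 1176*c + 80)/(27*c^6 + 216*c^4 + 576*c^2 + 512)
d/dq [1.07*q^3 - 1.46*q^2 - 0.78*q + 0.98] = 3.21*q^2 - 2.92*q - 0.78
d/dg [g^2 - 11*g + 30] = 2*g - 11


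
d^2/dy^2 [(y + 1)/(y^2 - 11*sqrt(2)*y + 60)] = 2*((y + 1)*(2*y - 11*sqrt(2))^2 + (-3*y - 1 + 11*sqrt(2))*(y^2 - 11*sqrt(2)*y + 60))/(y^2 - 11*sqrt(2)*y + 60)^3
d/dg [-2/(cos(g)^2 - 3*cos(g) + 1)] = 2*(3 - 2*cos(g))*sin(g)/(cos(g)^2 - 3*cos(g) + 1)^2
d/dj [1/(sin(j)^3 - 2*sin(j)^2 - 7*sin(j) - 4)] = (7 - 3*sin(j))*cos(j)/((sin(j) - 4)^2*(sin(j) + 1)^3)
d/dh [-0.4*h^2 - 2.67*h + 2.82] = -0.8*h - 2.67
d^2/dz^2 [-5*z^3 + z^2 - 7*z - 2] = 2 - 30*z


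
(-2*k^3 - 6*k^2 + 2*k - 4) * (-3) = 6*k^3 + 18*k^2 - 6*k + 12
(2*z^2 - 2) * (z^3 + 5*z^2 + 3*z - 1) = 2*z^5 + 10*z^4 + 4*z^3 - 12*z^2 - 6*z + 2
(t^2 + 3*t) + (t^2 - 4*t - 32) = 2*t^2 - t - 32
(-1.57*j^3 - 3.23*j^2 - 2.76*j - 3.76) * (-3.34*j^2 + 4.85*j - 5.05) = 5.2438*j^5 + 3.1737*j^4 + 1.4814*j^3 + 15.4839*j^2 - 4.298*j + 18.988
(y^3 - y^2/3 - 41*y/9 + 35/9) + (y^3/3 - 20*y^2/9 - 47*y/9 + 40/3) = 4*y^3/3 - 23*y^2/9 - 88*y/9 + 155/9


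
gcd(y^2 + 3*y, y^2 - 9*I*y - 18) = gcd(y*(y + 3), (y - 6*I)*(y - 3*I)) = 1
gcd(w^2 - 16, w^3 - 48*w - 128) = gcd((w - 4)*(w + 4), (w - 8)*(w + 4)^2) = w + 4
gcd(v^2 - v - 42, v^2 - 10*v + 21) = v - 7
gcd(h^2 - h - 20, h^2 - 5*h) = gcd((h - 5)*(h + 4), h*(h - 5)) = h - 5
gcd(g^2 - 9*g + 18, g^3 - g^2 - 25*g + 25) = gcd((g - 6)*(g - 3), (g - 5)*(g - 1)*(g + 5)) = 1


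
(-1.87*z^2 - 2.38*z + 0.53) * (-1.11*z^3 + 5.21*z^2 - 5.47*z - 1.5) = 2.0757*z^5 - 7.1009*z^4 - 2.7592*z^3 + 18.5849*z^2 + 0.6709*z - 0.795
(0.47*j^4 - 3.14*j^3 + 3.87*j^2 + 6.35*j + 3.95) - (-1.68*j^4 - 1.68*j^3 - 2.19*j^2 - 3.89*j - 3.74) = 2.15*j^4 - 1.46*j^3 + 6.06*j^2 + 10.24*j + 7.69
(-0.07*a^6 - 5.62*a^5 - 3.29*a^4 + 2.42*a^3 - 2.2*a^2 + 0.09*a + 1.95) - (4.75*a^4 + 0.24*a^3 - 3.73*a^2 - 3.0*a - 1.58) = -0.07*a^6 - 5.62*a^5 - 8.04*a^4 + 2.18*a^3 + 1.53*a^2 + 3.09*a + 3.53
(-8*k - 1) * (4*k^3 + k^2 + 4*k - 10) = -32*k^4 - 12*k^3 - 33*k^2 + 76*k + 10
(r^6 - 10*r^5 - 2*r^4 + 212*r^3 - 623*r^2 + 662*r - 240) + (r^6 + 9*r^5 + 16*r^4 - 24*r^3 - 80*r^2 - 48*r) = 2*r^6 - r^5 + 14*r^4 + 188*r^3 - 703*r^2 + 614*r - 240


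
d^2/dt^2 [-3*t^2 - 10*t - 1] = -6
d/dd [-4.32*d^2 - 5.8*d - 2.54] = -8.64*d - 5.8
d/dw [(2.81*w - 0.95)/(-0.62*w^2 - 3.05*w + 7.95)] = (1.7422*w^2 - 1.178*w + 19.442)/(0.3844*w^4 + 3.782*w^3 - 0.555500000000002*w^2 - 48.495*w + 63.2025)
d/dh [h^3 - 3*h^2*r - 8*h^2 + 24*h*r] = 3*h^2 - 6*h*r - 16*h + 24*r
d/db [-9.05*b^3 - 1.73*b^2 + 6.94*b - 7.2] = -27.15*b^2 - 3.46*b + 6.94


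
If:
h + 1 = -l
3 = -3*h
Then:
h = -1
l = 0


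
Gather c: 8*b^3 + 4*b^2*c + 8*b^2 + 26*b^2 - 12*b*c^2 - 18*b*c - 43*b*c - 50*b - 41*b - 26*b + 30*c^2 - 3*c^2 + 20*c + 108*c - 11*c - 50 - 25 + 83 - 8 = 8*b^3 + 34*b^2 - 117*b + c^2*(27 - 12*b) + c*(4*b^2 - 61*b + 117)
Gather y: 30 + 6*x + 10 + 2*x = 8*x + 40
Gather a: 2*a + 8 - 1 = 2*a + 7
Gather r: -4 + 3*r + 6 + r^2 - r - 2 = r^2 + 2*r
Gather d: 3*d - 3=3*d - 3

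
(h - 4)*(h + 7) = h^2 + 3*h - 28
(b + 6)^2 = b^2 + 12*b + 36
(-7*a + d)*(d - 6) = -7*a*d + 42*a + d^2 - 6*d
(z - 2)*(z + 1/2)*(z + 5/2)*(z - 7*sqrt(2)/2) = z^4 - 7*sqrt(2)*z^3/2 + z^3 - 7*sqrt(2)*z^2/2 - 19*z^2/4 - 5*z/2 + 133*sqrt(2)*z/8 + 35*sqrt(2)/4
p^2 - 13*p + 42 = (p - 7)*(p - 6)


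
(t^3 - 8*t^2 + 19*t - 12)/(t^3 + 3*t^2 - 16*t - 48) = (t^2 - 4*t + 3)/(t^2 + 7*t + 12)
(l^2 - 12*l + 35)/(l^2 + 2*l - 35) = (l - 7)/(l + 7)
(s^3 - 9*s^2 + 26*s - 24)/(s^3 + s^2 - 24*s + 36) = (s - 4)/(s + 6)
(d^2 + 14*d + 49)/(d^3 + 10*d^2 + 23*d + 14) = (d + 7)/(d^2 + 3*d + 2)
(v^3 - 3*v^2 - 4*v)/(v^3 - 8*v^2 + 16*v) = (v + 1)/(v - 4)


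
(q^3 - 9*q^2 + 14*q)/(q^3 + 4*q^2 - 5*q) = (q^2 - 9*q + 14)/(q^2 + 4*q - 5)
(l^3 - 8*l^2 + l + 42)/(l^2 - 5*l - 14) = l - 3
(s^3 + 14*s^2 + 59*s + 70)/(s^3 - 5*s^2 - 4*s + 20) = (s^2 + 12*s + 35)/(s^2 - 7*s + 10)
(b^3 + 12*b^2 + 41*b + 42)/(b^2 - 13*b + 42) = (b^3 + 12*b^2 + 41*b + 42)/(b^2 - 13*b + 42)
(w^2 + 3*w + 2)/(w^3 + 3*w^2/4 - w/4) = 4*(w + 2)/(w*(4*w - 1))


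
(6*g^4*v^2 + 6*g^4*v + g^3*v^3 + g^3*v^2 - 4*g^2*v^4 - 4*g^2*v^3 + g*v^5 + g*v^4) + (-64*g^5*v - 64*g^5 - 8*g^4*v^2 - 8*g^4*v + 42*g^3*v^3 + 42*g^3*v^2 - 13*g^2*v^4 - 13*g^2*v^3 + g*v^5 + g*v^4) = -64*g^5*v - 64*g^5 - 2*g^4*v^2 - 2*g^4*v + 43*g^3*v^3 + 43*g^3*v^2 - 17*g^2*v^4 - 17*g^2*v^3 + 2*g*v^5 + 2*g*v^4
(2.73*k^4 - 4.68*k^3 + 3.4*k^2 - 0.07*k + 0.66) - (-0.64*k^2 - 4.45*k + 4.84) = 2.73*k^4 - 4.68*k^3 + 4.04*k^2 + 4.38*k - 4.18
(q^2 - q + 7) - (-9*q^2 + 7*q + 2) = 10*q^2 - 8*q + 5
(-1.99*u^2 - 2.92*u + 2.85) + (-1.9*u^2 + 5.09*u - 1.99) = -3.89*u^2 + 2.17*u + 0.86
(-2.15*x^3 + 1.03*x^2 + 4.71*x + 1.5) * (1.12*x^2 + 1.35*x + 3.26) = -2.408*x^5 - 1.7489*x^4 - 0.343299999999999*x^3 + 11.3963*x^2 + 17.3796*x + 4.89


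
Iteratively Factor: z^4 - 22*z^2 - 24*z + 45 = (z - 5)*(z^3 + 5*z^2 + 3*z - 9) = (z - 5)*(z + 3)*(z^2 + 2*z - 3) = (z - 5)*(z + 3)^2*(z - 1)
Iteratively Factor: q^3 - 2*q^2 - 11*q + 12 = (q + 3)*(q^2 - 5*q + 4) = (q - 1)*(q + 3)*(q - 4)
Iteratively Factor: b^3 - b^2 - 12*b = (b + 3)*(b^2 - 4*b) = b*(b + 3)*(b - 4)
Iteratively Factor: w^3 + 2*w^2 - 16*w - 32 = (w + 4)*(w^2 - 2*w - 8) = (w - 4)*(w + 4)*(w + 2)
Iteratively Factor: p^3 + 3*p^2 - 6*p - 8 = (p + 1)*(p^2 + 2*p - 8) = (p + 1)*(p + 4)*(p - 2)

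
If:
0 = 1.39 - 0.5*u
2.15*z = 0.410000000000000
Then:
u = 2.78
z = 0.19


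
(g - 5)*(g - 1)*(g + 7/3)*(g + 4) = g^4 + g^3/3 - 71*g^2/3 - 73*g/3 + 140/3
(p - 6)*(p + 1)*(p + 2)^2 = p^4 - p^3 - 22*p^2 - 44*p - 24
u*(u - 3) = u^2 - 3*u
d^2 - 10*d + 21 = (d - 7)*(d - 3)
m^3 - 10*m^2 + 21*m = m*(m - 7)*(m - 3)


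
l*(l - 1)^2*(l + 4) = l^4 + 2*l^3 - 7*l^2 + 4*l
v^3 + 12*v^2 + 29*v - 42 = (v - 1)*(v + 6)*(v + 7)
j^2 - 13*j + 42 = (j - 7)*(j - 6)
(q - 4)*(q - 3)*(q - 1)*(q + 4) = q^4 - 4*q^3 - 13*q^2 + 64*q - 48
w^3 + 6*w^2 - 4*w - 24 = (w - 2)*(w + 2)*(w + 6)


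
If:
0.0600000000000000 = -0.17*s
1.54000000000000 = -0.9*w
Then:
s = -0.35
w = -1.71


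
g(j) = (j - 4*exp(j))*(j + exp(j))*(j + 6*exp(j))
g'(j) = (1 - 4*exp(j))*(j + exp(j))*(j + 6*exp(j)) + (j - 4*exp(j))*(j + exp(j))*(6*exp(j) + 1) + (j - 4*exp(j))*(j + 6*exp(j))*(exp(j) + 1) = 3*j^2*exp(j) + 3*j^2 - 44*j*exp(2*j) + 6*j*exp(j) - 72*exp(3*j) - 22*exp(2*j)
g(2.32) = -30395.31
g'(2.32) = -88387.30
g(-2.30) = -10.09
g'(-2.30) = 16.80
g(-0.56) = -0.09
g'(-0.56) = -13.00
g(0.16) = -43.54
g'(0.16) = -155.06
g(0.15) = -42.01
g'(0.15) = -150.33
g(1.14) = -965.19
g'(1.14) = -2869.01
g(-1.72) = -2.42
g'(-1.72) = 9.92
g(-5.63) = -178.11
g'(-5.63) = 95.31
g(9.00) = -12782156478553.96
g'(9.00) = -38334916783569.98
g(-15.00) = -3375.00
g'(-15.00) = 675.00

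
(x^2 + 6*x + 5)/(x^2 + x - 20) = (x + 1)/(x - 4)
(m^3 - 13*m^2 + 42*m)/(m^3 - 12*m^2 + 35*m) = (m - 6)/(m - 5)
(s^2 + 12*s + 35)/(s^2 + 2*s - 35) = (s + 5)/(s - 5)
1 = 1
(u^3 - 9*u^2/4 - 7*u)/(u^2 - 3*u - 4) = u*(4*u + 7)/(4*(u + 1))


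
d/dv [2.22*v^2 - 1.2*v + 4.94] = 4.44*v - 1.2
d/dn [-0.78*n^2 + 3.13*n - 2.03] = 3.13 - 1.56*n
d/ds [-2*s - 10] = -2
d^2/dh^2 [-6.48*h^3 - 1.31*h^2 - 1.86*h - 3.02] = -38.88*h - 2.62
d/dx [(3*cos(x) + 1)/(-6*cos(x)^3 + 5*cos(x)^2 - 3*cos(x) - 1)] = 4*(-36*cos(x)^2 - 3*cos(x) + 10)*sin(x)*cos(x)/(-15*cos(x) + 5*cos(2*x) - 3*cos(3*x) + 3)^2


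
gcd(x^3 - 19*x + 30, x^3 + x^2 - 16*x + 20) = x^2 + 3*x - 10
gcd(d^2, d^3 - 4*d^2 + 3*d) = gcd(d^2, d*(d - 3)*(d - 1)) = d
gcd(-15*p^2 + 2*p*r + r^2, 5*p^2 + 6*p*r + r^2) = 5*p + r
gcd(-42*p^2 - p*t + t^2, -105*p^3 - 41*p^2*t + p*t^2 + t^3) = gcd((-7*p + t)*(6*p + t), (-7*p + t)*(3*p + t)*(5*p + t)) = 7*p - t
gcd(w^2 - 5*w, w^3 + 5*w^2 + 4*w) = w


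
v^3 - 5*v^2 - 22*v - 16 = (v - 8)*(v + 1)*(v + 2)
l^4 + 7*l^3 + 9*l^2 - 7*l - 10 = (l - 1)*(l + 1)*(l + 2)*(l + 5)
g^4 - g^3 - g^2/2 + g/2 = g*(g - 1)*(g - sqrt(2)/2)*(g + sqrt(2)/2)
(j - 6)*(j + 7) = j^2 + j - 42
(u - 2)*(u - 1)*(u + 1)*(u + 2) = u^4 - 5*u^2 + 4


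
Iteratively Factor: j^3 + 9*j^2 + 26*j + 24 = (j + 2)*(j^2 + 7*j + 12) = (j + 2)*(j + 4)*(j + 3)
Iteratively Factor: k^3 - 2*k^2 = (k)*(k^2 - 2*k) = k*(k - 2)*(k)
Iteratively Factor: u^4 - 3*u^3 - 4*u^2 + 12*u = (u - 3)*(u^3 - 4*u) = (u - 3)*(u - 2)*(u^2 + 2*u) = u*(u - 3)*(u - 2)*(u + 2)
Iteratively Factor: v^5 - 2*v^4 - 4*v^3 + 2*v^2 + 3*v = (v - 1)*(v^4 - v^3 - 5*v^2 - 3*v) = (v - 1)*(v + 1)*(v^3 - 2*v^2 - 3*v) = v*(v - 1)*(v + 1)*(v^2 - 2*v - 3) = v*(v - 3)*(v - 1)*(v + 1)*(v + 1)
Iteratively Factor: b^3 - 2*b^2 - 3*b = (b)*(b^2 - 2*b - 3) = b*(b + 1)*(b - 3)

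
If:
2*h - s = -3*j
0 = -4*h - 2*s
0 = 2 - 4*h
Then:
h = 1/2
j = -2/3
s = -1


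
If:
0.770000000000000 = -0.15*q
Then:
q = -5.13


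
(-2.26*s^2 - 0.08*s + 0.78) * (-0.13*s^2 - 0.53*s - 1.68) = 0.2938*s^4 + 1.2082*s^3 + 3.7378*s^2 - 0.279*s - 1.3104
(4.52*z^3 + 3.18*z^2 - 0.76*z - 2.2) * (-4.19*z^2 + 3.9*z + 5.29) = -18.9388*z^5 + 4.3038*z^4 + 39.4972*z^3 + 23.0762*z^2 - 12.6004*z - 11.638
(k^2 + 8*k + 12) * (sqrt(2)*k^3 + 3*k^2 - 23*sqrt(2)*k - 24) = sqrt(2)*k^5 + 3*k^4 + 8*sqrt(2)*k^4 - 11*sqrt(2)*k^3 + 24*k^3 - 184*sqrt(2)*k^2 + 12*k^2 - 276*sqrt(2)*k - 192*k - 288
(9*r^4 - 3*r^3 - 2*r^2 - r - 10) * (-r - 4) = -9*r^5 - 33*r^4 + 14*r^3 + 9*r^2 + 14*r + 40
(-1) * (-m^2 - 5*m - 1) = m^2 + 5*m + 1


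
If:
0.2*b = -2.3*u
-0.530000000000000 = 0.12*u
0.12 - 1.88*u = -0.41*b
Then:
No Solution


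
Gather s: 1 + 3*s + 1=3*s + 2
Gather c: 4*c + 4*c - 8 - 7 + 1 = 8*c - 14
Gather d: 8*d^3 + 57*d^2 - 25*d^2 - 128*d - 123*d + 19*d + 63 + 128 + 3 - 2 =8*d^3 + 32*d^2 - 232*d + 192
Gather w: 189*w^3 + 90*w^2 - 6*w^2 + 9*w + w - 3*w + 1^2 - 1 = 189*w^3 + 84*w^2 + 7*w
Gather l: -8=-8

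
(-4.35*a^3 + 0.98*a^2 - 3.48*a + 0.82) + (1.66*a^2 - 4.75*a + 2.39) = -4.35*a^3 + 2.64*a^2 - 8.23*a + 3.21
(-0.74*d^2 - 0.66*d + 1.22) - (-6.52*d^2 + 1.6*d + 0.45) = 5.78*d^2 - 2.26*d + 0.77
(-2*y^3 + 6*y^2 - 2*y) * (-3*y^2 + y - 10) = 6*y^5 - 20*y^4 + 32*y^3 - 62*y^2 + 20*y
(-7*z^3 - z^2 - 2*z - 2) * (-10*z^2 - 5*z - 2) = 70*z^5 + 45*z^4 + 39*z^3 + 32*z^2 + 14*z + 4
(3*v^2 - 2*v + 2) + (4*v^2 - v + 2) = 7*v^2 - 3*v + 4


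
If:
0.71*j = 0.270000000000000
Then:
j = 0.38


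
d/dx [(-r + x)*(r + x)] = 2*x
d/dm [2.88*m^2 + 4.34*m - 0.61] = 5.76*m + 4.34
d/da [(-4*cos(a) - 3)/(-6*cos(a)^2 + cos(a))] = 3*(8*sin(a) - sin(a)/cos(a)^2 + 12*tan(a))/(6*cos(a) - 1)^2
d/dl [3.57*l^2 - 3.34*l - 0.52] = 7.14*l - 3.34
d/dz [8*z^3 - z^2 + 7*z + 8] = 24*z^2 - 2*z + 7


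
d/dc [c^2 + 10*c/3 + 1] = 2*c + 10/3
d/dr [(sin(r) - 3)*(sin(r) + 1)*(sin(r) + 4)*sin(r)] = 2*(2*sin(r)^3 + 3*sin(r)^2 - 11*sin(r) - 6)*cos(r)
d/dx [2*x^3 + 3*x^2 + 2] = 6*x*(x + 1)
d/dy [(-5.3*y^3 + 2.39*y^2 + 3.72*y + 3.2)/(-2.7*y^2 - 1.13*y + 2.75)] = (14.31*y^4 + 11.978*y^3 - 36.3817*y^2 + 30.425*y + 13.846)/(7.29*y^4 + 6.102*y^3 - 13.5731*y^2 - 6.215*y + 7.5625)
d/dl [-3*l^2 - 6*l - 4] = -6*l - 6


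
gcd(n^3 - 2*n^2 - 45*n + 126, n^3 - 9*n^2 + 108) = n - 6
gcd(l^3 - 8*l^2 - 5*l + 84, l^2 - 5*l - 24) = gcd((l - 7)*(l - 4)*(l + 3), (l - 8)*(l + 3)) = l + 3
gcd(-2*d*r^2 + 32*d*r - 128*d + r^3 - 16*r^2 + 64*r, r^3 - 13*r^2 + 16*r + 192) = r^2 - 16*r + 64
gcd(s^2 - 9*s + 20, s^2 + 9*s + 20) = 1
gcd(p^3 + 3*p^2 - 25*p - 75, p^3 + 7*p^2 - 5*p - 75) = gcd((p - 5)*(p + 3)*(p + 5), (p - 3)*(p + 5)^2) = p + 5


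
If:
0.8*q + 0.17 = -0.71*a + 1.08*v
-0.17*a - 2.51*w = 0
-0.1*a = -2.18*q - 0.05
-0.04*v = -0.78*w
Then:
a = -0.07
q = -0.03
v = 0.09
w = 0.00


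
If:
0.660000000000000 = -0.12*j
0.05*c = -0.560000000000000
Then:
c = -11.20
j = -5.50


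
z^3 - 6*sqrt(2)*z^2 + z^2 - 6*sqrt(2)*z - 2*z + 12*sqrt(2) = (z - 1)*(z + 2)*(z - 6*sqrt(2))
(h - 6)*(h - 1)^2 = h^3 - 8*h^2 + 13*h - 6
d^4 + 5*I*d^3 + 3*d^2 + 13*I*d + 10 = (d - I)^2*(d + 2*I)*(d + 5*I)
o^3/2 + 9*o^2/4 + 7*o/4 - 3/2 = (o/2 + 1)*(o - 1/2)*(o + 3)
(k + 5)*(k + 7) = k^2 + 12*k + 35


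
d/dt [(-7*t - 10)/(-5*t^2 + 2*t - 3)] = (-35*t^2 - 100*t + 41)/(25*t^4 - 20*t^3 + 34*t^2 - 12*t + 9)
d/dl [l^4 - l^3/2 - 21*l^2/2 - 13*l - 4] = 4*l^3 - 3*l^2/2 - 21*l - 13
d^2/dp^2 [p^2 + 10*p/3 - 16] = 2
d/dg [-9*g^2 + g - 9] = 1 - 18*g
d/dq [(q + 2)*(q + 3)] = 2*q + 5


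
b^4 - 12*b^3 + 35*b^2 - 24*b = b*(b - 8)*(b - 3)*(b - 1)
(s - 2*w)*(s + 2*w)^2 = s^3 + 2*s^2*w - 4*s*w^2 - 8*w^3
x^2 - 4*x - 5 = (x - 5)*(x + 1)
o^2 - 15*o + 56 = (o - 8)*(o - 7)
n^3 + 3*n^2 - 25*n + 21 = (n - 3)*(n - 1)*(n + 7)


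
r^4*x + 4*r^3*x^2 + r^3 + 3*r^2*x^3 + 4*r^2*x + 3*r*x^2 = r*(r + x)*(r + 3*x)*(r*x + 1)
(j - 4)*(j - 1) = j^2 - 5*j + 4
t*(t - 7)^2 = t^3 - 14*t^2 + 49*t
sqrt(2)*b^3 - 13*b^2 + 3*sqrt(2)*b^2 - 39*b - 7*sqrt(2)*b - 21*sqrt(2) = (b + 3)*(b - 7*sqrt(2))*(sqrt(2)*b + 1)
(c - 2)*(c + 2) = c^2 - 4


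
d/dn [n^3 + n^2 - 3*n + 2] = 3*n^2 + 2*n - 3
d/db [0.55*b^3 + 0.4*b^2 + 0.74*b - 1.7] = 1.65*b^2 + 0.8*b + 0.74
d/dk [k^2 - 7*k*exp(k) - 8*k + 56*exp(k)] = -7*k*exp(k) + 2*k + 49*exp(k) - 8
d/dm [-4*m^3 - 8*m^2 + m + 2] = -12*m^2 - 16*m + 1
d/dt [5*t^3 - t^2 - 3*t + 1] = 15*t^2 - 2*t - 3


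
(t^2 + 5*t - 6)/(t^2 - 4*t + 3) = (t + 6)/(t - 3)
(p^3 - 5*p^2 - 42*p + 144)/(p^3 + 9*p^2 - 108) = (p - 8)/(p + 6)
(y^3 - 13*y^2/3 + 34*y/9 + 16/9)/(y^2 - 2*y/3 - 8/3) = (9*y^2 - 21*y - 8)/(3*(3*y + 4))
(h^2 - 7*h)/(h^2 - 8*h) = (h - 7)/(h - 8)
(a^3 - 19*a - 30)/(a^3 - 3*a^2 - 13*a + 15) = (a + 2)/(a - 1)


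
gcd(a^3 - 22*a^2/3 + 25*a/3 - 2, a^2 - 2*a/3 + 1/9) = a - 1/3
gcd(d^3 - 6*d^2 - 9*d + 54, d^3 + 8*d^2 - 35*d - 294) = d - 6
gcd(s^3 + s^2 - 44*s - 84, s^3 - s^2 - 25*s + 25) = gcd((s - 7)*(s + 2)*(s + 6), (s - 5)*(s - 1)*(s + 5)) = 1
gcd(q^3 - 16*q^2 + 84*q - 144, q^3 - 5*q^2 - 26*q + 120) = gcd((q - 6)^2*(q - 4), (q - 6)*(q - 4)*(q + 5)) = q^2 - 10*q + 24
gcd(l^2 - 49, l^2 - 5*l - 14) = l - 7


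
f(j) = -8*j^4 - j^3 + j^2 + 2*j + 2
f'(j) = -32*j^3 - 3*j^2 + 2*j + 2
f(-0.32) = 1.41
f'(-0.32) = 2.10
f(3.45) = -1153.62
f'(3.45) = -1340.84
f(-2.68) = -389.62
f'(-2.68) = 591.06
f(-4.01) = -1994.02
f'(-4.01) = 2009.14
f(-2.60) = -344.44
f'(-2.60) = 538.95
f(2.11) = -157.29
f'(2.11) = -307.74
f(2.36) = -249.02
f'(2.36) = -430.60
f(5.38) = -6816.24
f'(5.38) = -5057.14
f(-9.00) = -51694.00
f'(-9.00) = 23069.00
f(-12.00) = -164038.00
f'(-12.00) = 54842.00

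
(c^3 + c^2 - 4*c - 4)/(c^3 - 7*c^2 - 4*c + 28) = (c + 1)/(c - 7)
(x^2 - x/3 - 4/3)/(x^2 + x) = (x - 4/3)/x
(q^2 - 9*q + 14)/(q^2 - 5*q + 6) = (q - 7)/(q - 3)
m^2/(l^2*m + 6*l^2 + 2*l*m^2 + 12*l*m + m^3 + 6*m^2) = m^2/(l^2*m + 6*l^2 + 2*l*m^2 + 12*l*m + m^3 + 6*m^2)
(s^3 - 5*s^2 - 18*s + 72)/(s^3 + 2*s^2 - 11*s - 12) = (s - 6)/(s + 1)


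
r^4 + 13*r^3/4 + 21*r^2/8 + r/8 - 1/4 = (r - 1/4)*(r + 1/2)*(r + 1)*(r + 2)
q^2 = q^2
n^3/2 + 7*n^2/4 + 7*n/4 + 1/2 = (n/2 + 1)*(n + 1/2)*(n + 1)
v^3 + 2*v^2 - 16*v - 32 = (v - 4)*(v + 2)*(v + 4)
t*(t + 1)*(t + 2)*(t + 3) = t^4 + 6*t^3 + 11*t^2 + 6*t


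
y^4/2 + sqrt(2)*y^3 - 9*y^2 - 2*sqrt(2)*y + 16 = (y/2 + sqrt(2)/2)*(y - 2*sqrt(2))*(y - sqrt(2))*(y + 4*sqrt(2))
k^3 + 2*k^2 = k^2*(k + 2)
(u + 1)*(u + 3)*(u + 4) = u^3 + 8*u^2 + 19*u + 12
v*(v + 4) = v^2 + 4*v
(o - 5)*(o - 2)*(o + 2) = o^3 - 5*o^2 - 4*o + 20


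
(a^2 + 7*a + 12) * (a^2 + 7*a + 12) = a^4 + 14*a^3 + 73*a^2 + 168*a + 144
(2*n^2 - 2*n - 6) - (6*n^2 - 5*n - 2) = -4*n^2 + 3*n - 4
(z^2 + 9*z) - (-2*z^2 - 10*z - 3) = 3*z^2 + 19*z + 3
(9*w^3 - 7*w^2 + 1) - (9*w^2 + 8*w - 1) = 9*w^3 - 16*w^2 - 8*w + 2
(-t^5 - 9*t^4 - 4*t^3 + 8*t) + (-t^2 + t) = -t^5 - 9*t^4 - 4*t^3 - t^2 + 9*t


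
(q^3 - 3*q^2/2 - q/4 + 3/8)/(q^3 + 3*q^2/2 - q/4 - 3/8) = (2*q - 3)/(2*q + 3)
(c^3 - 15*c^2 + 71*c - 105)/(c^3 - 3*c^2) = 1 - 12/c + 35/c^2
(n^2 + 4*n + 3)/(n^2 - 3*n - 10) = (n^2 + 4*n + 3)/(n^2 - 3*n - 10)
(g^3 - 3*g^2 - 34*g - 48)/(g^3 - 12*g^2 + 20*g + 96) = (g + 3)/(g - 6)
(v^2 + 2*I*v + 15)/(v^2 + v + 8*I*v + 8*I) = (v^2 + 2*I*v + 15)/(v^2 + v + 8*I*v + 8*I)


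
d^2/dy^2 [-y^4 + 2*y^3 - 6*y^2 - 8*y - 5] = -12*y^2 + 12*y - 12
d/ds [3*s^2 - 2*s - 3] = 6*s - 2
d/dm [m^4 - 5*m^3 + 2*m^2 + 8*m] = 4*m^3 - 15*m^2 + 4*m + 8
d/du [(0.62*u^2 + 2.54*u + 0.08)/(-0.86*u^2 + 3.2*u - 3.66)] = (4.1684*u^2 - 4.4008*u - 9.5524)/(0.7396*u^4 - 5.504*u^3 + 16.5352*u^2 - 23.424*u + 13.3956)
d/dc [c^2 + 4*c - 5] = 2*c + 4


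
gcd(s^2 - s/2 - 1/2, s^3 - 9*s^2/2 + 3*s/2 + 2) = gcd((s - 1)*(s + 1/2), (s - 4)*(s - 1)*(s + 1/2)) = s^2 - s/2 - 1/2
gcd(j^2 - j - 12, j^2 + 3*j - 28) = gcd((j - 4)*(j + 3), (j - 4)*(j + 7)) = j - 4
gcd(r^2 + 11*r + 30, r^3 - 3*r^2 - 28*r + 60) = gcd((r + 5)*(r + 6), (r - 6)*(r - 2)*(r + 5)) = r + 5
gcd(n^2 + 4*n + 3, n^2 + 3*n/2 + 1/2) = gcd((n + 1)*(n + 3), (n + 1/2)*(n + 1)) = n + 1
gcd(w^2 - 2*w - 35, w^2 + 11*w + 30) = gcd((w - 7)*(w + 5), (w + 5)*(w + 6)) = w + 5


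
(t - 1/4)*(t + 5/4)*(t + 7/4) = t^3 + 11*t^2/4 + 23*t/16 - 35/64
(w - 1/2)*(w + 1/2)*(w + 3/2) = w^3 + 3*w^2/2 - w/4 - 3/8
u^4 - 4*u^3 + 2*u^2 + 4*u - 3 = (u - 3)*(u - 1)^2*(u + 1)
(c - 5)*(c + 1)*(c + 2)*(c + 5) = c^4 + 3*c^3 - 23*c^2 - 75*c - 50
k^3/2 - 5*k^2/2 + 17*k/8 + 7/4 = (k/2 + 1/4)*(k - 7/2)*(k - 2)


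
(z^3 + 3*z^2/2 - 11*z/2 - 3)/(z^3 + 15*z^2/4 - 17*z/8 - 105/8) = 4*(2*z^2 - 3*z - 2)/(8*z^2 + 6*z - 35)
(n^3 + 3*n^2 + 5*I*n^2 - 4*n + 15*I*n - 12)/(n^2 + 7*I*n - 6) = (n^2 + n*(3 + 4*I) + 12*I)/(n + 6*I)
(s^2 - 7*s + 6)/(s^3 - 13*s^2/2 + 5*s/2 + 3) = 2/(2*s + 1)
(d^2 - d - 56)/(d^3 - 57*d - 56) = 1/(d + 1)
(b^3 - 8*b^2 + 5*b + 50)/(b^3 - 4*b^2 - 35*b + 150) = (b + 2)/(b + 6)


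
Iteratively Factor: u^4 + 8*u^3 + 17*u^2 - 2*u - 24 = (u + 4)*(u^3 + 4*u^2 + u - 6) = (u + 2)*(u + 4)*(u^2 + 2*u - 3) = (u - 1)*(u + 2)*(u + 4)*(u + 3)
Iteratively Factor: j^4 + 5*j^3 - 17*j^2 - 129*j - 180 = (j - 5)*(j^3 + 10*j^2 + 33*j + 36) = (j - 5)*(j + 4)*(j^2 + 6*j + 9) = (j - 5)*(j + 3)*(j + 4)*(j + 3)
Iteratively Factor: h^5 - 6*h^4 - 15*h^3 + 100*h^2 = (h - 5)*(h^4 - h^3 - 20*h^2) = h*(h - 5)*(h^3 - h^2 - 20*h) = h^2*(h - 5)*(h^2 - h - 20) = h^2*(h - 5)*(h + 4)*(h - 5)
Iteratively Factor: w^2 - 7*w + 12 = (w - 3)*(w - 4)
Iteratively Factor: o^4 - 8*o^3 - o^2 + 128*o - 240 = (o - 5)*(o^3 - 3*o^2 - 16*o + 48) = (o - 5)*(o + 4)*(o^2 - 7*o + 12) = (o - 5)*(o - 3)*(o + 4)*(o - 4)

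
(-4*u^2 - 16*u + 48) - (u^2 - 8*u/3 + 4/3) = -5*u^2 - 40*u/3 + 140/3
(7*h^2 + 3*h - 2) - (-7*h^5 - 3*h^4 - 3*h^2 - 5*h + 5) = 7*h^5 + 3*h^4 + 10*h^2 + 8*h - 7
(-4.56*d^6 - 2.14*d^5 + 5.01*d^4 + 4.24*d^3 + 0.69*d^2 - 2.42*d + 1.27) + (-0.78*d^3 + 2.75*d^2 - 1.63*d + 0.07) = -4.56*d^6 - 2.14*d^5 + 5.01*d^4 + 3.46*d^3 + 3.44*d^2 - 4.05*d + 1.34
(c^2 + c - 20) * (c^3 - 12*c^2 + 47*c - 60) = c^5 - 11*c^4 + 15*c^3 + 227*c^2 - 1000*c + 1200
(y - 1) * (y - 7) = y^2 - 8*y + 7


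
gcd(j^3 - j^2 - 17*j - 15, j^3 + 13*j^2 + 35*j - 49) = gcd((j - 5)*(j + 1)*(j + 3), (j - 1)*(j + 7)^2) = 1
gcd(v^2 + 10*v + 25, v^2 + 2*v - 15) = v + 5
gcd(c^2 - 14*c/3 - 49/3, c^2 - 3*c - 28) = c - 7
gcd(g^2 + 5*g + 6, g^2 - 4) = g + 2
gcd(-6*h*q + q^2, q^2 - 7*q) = q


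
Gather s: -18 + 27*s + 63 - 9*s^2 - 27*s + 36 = 81 - 9*s^2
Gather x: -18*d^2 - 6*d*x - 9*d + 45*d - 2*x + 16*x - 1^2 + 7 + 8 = -18*d^2 + 36*d + x*(14 - 6*d) + 14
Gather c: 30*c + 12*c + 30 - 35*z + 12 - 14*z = 42*c - 49*z + 42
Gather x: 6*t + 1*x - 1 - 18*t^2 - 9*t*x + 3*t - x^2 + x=-18*t^2 + 9*t - x^2 + x*(2 - 9*t) - 1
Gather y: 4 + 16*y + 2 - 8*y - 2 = 8*y + 4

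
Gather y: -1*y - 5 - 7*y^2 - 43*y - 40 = -7*y^2 - 44*y - 45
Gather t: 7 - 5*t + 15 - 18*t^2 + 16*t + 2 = -18*t^2 + 11*t + 24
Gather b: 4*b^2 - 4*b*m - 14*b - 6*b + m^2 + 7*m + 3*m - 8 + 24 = 4*b^2 + b*(-4*m - 20) + m^2 + 10*m + 16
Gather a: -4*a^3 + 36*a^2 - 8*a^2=-4*a^3 + 28*a^2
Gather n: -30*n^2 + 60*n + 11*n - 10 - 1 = -30*n^2 + 71*n - 11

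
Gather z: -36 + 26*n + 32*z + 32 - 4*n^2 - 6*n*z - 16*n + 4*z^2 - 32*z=-4*n^2 - 6*n*z + 10*n + 4*z^2 - 4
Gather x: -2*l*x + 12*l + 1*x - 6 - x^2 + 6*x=12*l - x^2 + x*(7 - 2*l) - 6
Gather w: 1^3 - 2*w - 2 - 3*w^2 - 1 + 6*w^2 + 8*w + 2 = 3*w^2 + 6*w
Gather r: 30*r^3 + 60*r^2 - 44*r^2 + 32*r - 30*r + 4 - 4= 30*r^3 + 16*r^2 + 2*r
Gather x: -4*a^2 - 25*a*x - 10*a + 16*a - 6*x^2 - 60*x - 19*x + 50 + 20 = -4*a^2 + 6*a - 6*x^2 + x*(-25*a - 79) + 70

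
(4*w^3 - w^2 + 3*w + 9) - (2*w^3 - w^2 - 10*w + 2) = 2*w^3 + 13*w + 7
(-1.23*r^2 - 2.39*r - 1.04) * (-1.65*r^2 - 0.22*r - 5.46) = 2.0295*r^4 + 4.2141*r^3 + 8.9576*r^2 + 13.2782*r + 5.6784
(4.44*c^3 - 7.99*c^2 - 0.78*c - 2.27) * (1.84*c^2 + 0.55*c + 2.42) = 8.1696*c^5 - 12.2596*c^4 + 4.9151*c^3 - 23.9416*c^2 - 3.1361*c - 5.4934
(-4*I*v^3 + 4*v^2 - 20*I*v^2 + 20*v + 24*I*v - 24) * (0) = 0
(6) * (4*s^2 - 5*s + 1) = 24*s^2 - 30*s + 6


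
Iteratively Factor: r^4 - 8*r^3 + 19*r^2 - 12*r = (r - 3)*(r^3 - 5*r^2 + 4*r) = r*(r - 3)*(r^2 - 5*r + 4) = r*(r - 4)*(r - 3)*(r - 1)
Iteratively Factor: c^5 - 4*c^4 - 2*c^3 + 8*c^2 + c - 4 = (c + 1)*(c^4 - 5*c^3 + 3*c^2 + 5*c - 4) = (c + 1)^2*(c^3 - 6*c^2 + 9*c - 4) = (c - 1)*(c + 1)^2*(c^2 - 5*c + 4) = (c - 4)*(c - 1)*(c + 1)^2*(c - 1)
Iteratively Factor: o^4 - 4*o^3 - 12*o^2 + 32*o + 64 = (o - 4)*(o^3 - 12*o - 16) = (o - 4)^2*(o^2 + 4*o + 4) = (o - 4)^2*(o + 2)*(o + 2)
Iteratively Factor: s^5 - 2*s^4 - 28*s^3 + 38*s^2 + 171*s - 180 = (s - 1)*(s^4 - s^3 - 29*s^2 + 9*s + 180) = (s - 3)*(s - 1)*(s^3 + 2*s^2 - 23*s - 60) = (s - 3)*(s - 1)*(s + 3)*(s^2 - s - 20) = (s - 5)*(s - 3)*(s - 1)*(s + 3)*(s + 4)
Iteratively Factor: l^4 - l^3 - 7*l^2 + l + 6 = (l + 1)*(l^3 - 2*l^2 - 5*l + 6) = (l - 3)*(l + 1)*(l^2 + l - 2) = (l - 3)*(l - 1)*(l + 1)*(l + 2)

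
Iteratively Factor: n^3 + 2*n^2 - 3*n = (n - 1)*(n^2 + 3*n) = n*(n - 1)*(n + 3)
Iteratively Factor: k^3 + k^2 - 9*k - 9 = (k - 3)*(k^2 + 4*k + 3) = (k - 3)*(k + 3)*(k + 1)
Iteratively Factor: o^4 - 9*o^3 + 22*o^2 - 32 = (o + 1)*(o^3 - 10*o^2 + 32*o - 32) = (o - 2)*(o + 1)*(o^2 - 8*o + 16) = (o - 4)*(o - 2)*(o + 1)*(o - 4)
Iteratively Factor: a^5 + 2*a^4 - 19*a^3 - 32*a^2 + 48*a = (a + 4)*(a^4 - 2*a^3 - 11*a^2 + 12*a) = (a - 4)*(a + 4)*(a^3 + 2*a^2 - 3*a) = (a - 4)*(a + 3)*(a + 4)*(a^2 - a) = a*(a - 4)*(a + 3)*(a + 4)*(a - 1)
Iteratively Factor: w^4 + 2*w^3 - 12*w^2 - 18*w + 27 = (w - 1)*(w^3 + 3*w^2 - 9*w - 27) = (w - 1)*(w + 3)*(w^2 - 9) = (w - 1)*(w + 3)^2*(w - 3)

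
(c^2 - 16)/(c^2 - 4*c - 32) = (c - 4)/(c - 8)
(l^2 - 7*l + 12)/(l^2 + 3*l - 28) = (l - 3)/(l + 7)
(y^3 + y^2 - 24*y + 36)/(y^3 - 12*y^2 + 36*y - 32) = (y^2 + 3*y - 18)/(y^2 - 10*y + 16)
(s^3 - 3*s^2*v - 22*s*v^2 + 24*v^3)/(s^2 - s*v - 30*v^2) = (s^2 + 3*s*v - 4*v^2)/(s + 5*v)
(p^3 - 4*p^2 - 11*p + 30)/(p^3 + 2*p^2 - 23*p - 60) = (p - 2)/(p + 4)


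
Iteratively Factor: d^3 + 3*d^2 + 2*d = (d + 2)*(d^2 + d) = (d + 1)*(d + 2)*(d)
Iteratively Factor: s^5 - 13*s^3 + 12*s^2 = (s)*(s^4 - 13*s^2 + 12*s) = s*(s - 3)*(s^3 + 3*s^2 - 4*s) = s*(s - 3)*(s - 1)*(s^2 + 4*s) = s^2*(s - 3)*(s - 1)*(s + 4)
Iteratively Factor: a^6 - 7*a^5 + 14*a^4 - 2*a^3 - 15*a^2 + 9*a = (a - 1)*(a^5 - 6*a^4 + 8*a^3 + 6*a^2 - 9*a) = (a - 1)^2*(a^4 - 5*a^3 + 3*a^2 + 9*a) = a*(a - 1)^2*(a^3 - 5*a^2 + 3*a + 9) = a*(a - 3)*(a - 1)^2*(a^2 - 2*a - 3) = a*(a - 3)^2*(a - 1)^2*(a + 1)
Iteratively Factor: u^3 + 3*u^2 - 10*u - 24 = (u + 2)*(u^2 + u - 12) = (u - 3)*(u + 2)*(u + 4)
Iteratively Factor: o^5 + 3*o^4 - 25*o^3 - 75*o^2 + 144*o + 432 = (o + 3)*(o^4 - 25*o^2 + 144) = (o - 4)*(o + 3)*(o^3 + 4*o^2 - 9*o - 36) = (o - 4)*(o - 3)*(o + 3)*(o^2 + 7*o + 12) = (o - 4)*(o - 3)*(o + 3)*(o + 4)*(o + 3)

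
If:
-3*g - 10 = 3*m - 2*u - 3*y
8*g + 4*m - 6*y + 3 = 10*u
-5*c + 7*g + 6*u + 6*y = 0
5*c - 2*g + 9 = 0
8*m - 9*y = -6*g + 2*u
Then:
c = 501/275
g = 498/55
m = -266/11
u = 907/110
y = -951/55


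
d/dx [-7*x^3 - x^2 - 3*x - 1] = -21*x^2 - 2*x - 3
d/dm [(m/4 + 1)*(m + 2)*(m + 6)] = 3*m^2/4 + 6*m + 11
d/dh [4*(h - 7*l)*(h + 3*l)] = 8*h - 16*l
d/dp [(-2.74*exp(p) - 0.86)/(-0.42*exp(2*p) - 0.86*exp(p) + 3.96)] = (-(0.84*exp(p) + 0.86)*(2.74*exp(p) + 0.86) + 1.1508*exp(2*p) + 2.3564*exp(p) - 10.8504)*exp(p)/(0.42*exp(2*p) + 0.86*exp(p) - 3.96)^2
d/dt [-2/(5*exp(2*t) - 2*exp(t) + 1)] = (20*exp(t) - 4)*exp(t)/(5*exp(2*t) - 2*exp(t) + 1)^2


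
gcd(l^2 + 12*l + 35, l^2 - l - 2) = 1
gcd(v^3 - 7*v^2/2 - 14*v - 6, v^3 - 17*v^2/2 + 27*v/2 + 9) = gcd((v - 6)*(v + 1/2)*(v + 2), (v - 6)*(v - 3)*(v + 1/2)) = v^2 - 11*v/2 - 3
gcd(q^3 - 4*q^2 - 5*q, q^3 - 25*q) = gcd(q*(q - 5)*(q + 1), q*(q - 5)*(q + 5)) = q^2 - 5*q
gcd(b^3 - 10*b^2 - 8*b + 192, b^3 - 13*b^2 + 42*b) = b - 6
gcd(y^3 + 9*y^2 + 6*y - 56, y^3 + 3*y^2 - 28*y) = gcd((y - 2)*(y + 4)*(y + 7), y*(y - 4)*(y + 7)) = y + 7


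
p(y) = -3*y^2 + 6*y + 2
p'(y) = 6 - 6*y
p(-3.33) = -51.25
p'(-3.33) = 25.98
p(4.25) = -26.69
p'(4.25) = -19.50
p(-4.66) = -91.11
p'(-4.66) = 33.96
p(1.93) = 2.41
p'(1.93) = -5.58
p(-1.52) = -14.05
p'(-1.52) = 15.12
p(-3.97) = -69.10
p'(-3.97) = 29.82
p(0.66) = 4.65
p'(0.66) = 2.04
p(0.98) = 5.00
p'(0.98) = 0.12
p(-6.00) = -142.00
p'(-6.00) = 42.00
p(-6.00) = -142.00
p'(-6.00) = 42.00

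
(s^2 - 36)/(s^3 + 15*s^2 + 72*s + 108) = (s - 6)/(s^2 + 9*s + 18)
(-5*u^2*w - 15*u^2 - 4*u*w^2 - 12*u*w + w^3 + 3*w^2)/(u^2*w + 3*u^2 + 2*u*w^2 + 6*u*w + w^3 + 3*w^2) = (-5*u + w)/(u + w)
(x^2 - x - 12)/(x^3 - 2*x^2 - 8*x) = (x + 3)/(x*(x + 2))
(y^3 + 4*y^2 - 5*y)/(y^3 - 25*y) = (y - 1)/(y - 5)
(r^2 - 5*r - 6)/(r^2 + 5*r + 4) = (r - 6)/(r + 4)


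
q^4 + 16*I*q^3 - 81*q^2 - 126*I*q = q*(q + 3*I)*(q + 6*I)*(q + 7*I)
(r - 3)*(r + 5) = r^2 + 2*r - 15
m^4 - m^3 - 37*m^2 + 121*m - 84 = (m - 4)*(m - 3)*(m - 1)*(m + 7)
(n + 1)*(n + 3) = n^2 + 4*n + 3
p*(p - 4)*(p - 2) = p^3 - 6*p^2 + 8*p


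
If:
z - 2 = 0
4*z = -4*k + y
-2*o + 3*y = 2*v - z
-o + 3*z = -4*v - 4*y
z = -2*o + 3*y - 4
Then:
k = -9/2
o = -18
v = 4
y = -10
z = 2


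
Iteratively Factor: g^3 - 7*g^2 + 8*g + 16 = (g + 1)*(g^2 - 8*g + 16) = (g - 4)*(g + 1)*(g - 4)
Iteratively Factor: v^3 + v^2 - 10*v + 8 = (v + 4)*(v^2 - 3*v + 2) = (v - 2)*(v + 4)*(v - 1)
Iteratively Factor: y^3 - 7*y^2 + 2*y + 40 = (y - 5)*(y^2 - 2*y - 8) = (y - 5)*(y - 4)*(y + 2)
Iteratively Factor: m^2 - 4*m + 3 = (m - 3)*(m - 1)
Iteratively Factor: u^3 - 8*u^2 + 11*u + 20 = (u - 5)*(u^2 - 3*u - 4) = (u - 5)*(u + 1)*(u - 4)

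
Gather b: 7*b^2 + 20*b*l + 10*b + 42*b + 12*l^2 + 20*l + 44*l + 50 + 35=7*b^2 + b*(20*l + 52) + 12*l^2 + 64*l + 85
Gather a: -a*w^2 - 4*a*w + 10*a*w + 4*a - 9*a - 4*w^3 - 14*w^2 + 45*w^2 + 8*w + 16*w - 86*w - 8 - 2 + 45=a*(-w^2 + 6*w - 5) - 4*w^3 + 31*w^2 - 62*w + 35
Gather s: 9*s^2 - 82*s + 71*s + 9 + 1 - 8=9*s^2 - 11*s + 2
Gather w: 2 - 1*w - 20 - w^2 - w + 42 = -w^2 - 2*w + 24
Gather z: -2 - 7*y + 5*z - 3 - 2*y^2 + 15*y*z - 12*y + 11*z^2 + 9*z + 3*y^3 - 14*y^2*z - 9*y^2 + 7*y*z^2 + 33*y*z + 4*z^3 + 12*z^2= 3*y^3 - 11*y^2 - 19*y + 4*z^3 + z^2*(7*y + 23) + z*(-14*y^2 + 48*y + 14) - 5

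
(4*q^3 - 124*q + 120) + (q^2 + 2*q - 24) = 4*q^3 + q^2 - 122*q + 96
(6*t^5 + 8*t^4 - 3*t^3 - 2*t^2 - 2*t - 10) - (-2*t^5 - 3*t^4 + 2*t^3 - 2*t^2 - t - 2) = 8*t^5 + 11*t^4 - 5*t^3 - t - 8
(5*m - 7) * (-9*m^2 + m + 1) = -45*m^3 + 68*m^2 - 2*m - 7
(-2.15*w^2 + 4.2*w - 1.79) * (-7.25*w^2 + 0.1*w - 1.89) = 15.5875*w^4 - 30.665*w^3 + 17.461*w^2 - 8.117*w + 3.3831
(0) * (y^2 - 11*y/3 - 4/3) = 0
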